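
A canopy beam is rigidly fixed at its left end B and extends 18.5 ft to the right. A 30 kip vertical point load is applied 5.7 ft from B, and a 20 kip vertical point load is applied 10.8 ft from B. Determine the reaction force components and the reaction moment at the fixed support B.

ΣF_x = 0: B_x = 0.
ΣF_y = 0: B_y − 30 − 20 = 0 → B_y = 50.00 kip.
ΣM about B: M_B − 30·5.7 − 20·10.8 = 0 → M_B = 387.0 kip·ft.

B_x = 0, B_y = 50.00 kip, M_B = 387.0 kip·ft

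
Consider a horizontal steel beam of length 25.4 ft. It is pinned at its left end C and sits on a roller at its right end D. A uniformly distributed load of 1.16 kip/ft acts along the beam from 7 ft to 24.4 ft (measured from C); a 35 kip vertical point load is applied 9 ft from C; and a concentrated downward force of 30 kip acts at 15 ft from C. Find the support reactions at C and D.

C_x = 0, C_y = 42.59 kip, D_y = 42.59 kip

Resultant of the distributed load: 1.16 × 17.4 = 20.184 kip at 15.7 ft from C.
Taking moments about C: D_y·25.4 − (1.16·17.4)·15.7 − 35·9 − 30·15 = 0 → D_y = 1081.8888/25.4 = 42.594 ≈ 42.59 kip.
ΣF_y = 0: C_y + 42.594 − 1.16·17.4 − 35 − 30 = 0 → C_y = 42.59 kip.
ΣF_x = 0: no horizontal applied forces, so C_x = 0.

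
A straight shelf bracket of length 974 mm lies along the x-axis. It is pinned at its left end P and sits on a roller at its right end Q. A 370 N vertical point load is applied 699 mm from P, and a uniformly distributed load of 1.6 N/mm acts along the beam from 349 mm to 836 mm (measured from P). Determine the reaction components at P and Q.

Resultant of the distributed load: 1.6 × 487 = 779.2 N at 592.5 mm from P.
ΣM about P: Q_y·974 − 370·699 − (1.6·487)·592.5 = 0 → Q_y = 720306/974 = 739.534 ≈ 739.5 N.
ΣF_y = 0: P_y + 739.534 − 370 − 1.6·487 = 0 → P_y = 409.7 N.
ΣF_x = 0: no horizontal applied forces, so P_x = 0.

P_x = 0, P_y = 409.7 N, Q_y = 739.5 N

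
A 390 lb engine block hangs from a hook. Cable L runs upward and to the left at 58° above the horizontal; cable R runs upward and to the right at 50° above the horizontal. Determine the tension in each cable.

T_L = 263.6 lb, T_R = 217.3 lb

ΣF_x = 0: −T_L·cos58° + T_R·cos50° = 0 → T_R = 0.824408·T_L.
ΣF_y = 0: T_L·sin58° + T_R·sin50° = 390.
Substitute: T_L·(0.848048 + 0.824408·0.766044) = 390 → T_L = 263.588 ≈ 263.6 lb.
Then T_R = 0.824408 × 263.588 = 217.3 lb.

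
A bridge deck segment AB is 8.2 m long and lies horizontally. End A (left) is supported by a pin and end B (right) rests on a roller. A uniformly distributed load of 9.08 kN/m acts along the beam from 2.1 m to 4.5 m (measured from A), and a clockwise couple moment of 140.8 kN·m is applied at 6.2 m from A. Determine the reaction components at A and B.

Resultant of the distributed load: 9.08 × 2.4 = 21.792 kN at 3.3 m from A.
Taking moments about A: B_y·8.2 − (9.08·2.4)·3.3 − 140.8 = 0 → B_y = 212.7136/8.2 = 25.9407 ≈ 25.94 kN.
ΣF_y = 0: A_y + 25.9407 − 9.08·2.4 = 0 → A_y = -4.149 kN.
ΣF_x = 0: no horizontal applied forces, so A_x = 0.

A_x = 0, A_y = -4.149 kN, B_y = 25.94 kN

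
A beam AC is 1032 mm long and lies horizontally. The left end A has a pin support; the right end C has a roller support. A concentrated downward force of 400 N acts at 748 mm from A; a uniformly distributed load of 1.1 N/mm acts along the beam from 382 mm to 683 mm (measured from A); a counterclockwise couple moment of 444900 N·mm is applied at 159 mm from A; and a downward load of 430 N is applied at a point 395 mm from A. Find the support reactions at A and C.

A_x = 0, A_y = 966.9 N, C_y = 194.2 N

Resultant of the distributed load: 1.1 × 301 = 331.1 N at 532.5 mm from A.
ΣM about A: C_y·1032 − 400·748 − (1.1·301)·532.5 + 444900 − 430·395 = 0 → C_y = 200460.75/1032 = 194.245 ≈ 194.2 N.
ΣF_y = 0: A_y + 194.245 − 400 − 1.1·301 − 430 = 0 → A_y = 966.9 N.
ΣF_x = 0: no horizontal applied forces, so A_x = 0.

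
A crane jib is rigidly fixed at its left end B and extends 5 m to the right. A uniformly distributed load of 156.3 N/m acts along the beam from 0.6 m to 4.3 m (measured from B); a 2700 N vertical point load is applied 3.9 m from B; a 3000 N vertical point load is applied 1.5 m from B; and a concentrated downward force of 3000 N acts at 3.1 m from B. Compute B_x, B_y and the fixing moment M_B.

B_x = 0, B_y = 9278 N, M_B = 25750 N·m

Resultant of the distributed load: 156.3 × 3.7 = 578.31 N at 2.45 m from B.
ΣF_x = 0: B_x = 0.
ΣF_y = 0: B_y − 156.3·3.7 − 2700 − 3000 − 3000 = 0 → B_y = 9278 N.
ΣM about B: M_B − (156.3·3.7)·2.45 − 2700·3.9 − 3000·1.5 − 3000·3.1 = 0 → M_B = 25750 N·m.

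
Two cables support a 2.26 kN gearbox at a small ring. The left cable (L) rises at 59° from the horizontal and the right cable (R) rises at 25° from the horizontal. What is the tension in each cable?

T_L = 2.060 kN, T_R = 1.170 kN

ΣF_x = 0: −T_L·cos59° + T_R·cos25° = 0 → T_R = 0.568282·T_L.
ΣF_y = 0: T_L·sin59° + T_R·sin25° = 2.26.
Substitute: T_L·(0.857167 + 0.568282·0.422618) = 2.26 → T_L = 2.05954 ≈ 2.060 kN.
Then T_R = 0.568282 × 2.05954 = 1.170 kN.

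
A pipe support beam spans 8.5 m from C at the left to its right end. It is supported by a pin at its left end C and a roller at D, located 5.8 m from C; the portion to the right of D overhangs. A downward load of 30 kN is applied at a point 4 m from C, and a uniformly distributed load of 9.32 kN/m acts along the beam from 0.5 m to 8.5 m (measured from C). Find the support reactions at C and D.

C_x = 0, C_y = 26.02 kN, D_y = 78.54 kN

Resultant of the distributed load: 9.32 × 8 = 74.56 kN at 4.5 m from C.
Taking moments about C: D_y·5.8 − 30·4 − (9.32·8)·4.5 = 0 → D_y = 455.52/5.8 = 78.5379 ≈ 78.54 kN.
ΣF_y = 0: C_y + 78.5379 − 30 − 9.32·8 = 0 → C_y = 26.02 kN.
ΣF_x = 0: no horizontal applied forces, so C_x = 0.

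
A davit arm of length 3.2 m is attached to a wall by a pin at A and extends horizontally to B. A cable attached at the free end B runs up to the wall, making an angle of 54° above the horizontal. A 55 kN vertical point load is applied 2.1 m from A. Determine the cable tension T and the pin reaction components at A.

ΣM about A: T·sin54°·3.2 − 55·2.1 = 0 → T = 115.5/(3.2·0.809017) = 44.6143 ≈ 44.61 kN.
ΣF_x = 0: A_x − T·cos54° = 0 → A_x = 44.6143 × 0.587785 = 26.22 kN.
ΣF_y = 0: A_y + T·sin54° − 55 = 0 → A_y = 55 − 44.6143 × 0.809017 = 18.91 kN.

T = 44.61 kN, A_x = 26.22 kN, A_y = 18.91 kN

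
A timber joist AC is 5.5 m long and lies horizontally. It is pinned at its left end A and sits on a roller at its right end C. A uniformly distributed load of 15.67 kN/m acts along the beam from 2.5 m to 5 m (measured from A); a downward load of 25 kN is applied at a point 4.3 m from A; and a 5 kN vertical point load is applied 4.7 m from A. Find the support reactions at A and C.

Resultant of the distributed load: 15.67 × 2.5 = 39.175 kN at 3.75 m from A.
ΣM about A: C_y·5.5 − (15.67·2.5)·3.75 − 25·4.3 − 5·4.7 = 0 → C_y = 277.90625/5.5 = 50.5284 ≈ 50.53 kN.
ΣF_y = 0: A_y + 50.5284 − 15.67·2.5 − 25 − 5 = 0 → A_y = 18.65 kN.
ΣF_x = 0: no horizontal applied forces, so A_x = 0.

A_x = 0, A_y = 18.65 kN, C_y = 50.53 kN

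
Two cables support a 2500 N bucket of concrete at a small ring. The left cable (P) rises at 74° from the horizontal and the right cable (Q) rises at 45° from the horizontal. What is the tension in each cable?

ΣF_x = 0: −T_P·cos74° + T_Q·cos45° = 0 → T_Q = 0.38981·T_P.
ΣF_y = 0: T_P·sin74° + T_Q·sin45° = 2500.
Substitute: T_P·(0.961262 + 0.38981·0.707107) = 2500 → T_P = 2021.18 ≈ 2021 N.
Then T_Q = 0.38981 × 2021.18 = 787.9 N.

T_P = 2021 N, T_Q = 787.9 N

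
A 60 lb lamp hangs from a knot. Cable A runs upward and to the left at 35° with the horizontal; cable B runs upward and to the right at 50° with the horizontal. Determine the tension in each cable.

T_A = 38.71 lb, T_B = 49.34 lb

ΣF_x = 0: −T_A·cos35° + T_B·cos50° = 0 → T_B = 1.27437·T_A.
ΣF_y = 0: T_A·sin35° + T_B·sin50° = 60.
Substitute: T_A·(0.573576 + 1.27437·0.766044) = 60 → T_A = 38.7147 ≈ 38.71 lb.
Then T_B = 1.27437 × 38.7147 = 49.34 lb.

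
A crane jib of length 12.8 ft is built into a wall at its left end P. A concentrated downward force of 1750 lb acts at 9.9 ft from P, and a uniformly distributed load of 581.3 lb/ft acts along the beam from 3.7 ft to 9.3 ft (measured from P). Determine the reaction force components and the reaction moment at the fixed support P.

P_x = 0, P_y = 5005 lb, M_P = 38480 lb·ft

Resultant of the distributed load: 581.3 × 5.6 = 3255.28 lb at 6.5 ft from P.
ΣF_x = 0: P_x = 0.
ΣF_y = 0: P_y − 1750 − 581.3·5.6 = 0 → P_y = 5005 lb.
ΣM about P: M_P − 1750·9.9 − (581.3·5.6)·6.5 = 0 → M_P = 38480 lb·ft.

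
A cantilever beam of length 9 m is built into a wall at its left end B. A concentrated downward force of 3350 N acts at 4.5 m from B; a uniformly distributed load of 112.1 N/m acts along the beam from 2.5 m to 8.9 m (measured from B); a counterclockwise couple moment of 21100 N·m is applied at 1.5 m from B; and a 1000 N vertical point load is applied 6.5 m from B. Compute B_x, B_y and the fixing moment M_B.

Resultant of the distributed load: 112.1 × 6.4 = 717.44 N at 5.7 m from B.
ΣF_x = 0: B_x = 0.
ΣF_y = 0: B_y − 3350 − 112.1·6.4 − 1000 = 0 → B_y = 5067 N.
ΣM about B: M_B − 3350·4.5 − (112.1·6.4)·5.7 + 21100 − 1000·6.5 = 0 → M_B = 4564 N·m.

B_x = 0, B_y = 5067 N, M_B = 4564 N·m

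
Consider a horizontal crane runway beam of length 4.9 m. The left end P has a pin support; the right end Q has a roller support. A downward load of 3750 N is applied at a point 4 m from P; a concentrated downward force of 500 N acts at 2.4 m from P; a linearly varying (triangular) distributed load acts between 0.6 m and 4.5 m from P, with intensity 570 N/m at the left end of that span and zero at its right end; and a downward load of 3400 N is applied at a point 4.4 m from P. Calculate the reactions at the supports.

Resultant of the triangular load: ½ × 570 × 3.9 = 1111.5 N, acting at 1.9 m from P (one-third of the span from the peak).
ΣM about P: Q_y·4.9 − 3750·4 − 500·2.4 − (½·570·3.9)·1.9 − 3400·4.4 = 0 → Q_y = 33271.85/4.9 = 6790.17 ≈ 6790 N.
ΣF_y = 0: P_y + 6790.17 − 3750 − 500 − ½·570·3.9 − 3400 = 0 → P_y = 1971 N.
ΣF_x = 0: no horizontal applied forces, so P_x = 0.

P_x = 0, P_y = 1971 N, Q_y = 6790 N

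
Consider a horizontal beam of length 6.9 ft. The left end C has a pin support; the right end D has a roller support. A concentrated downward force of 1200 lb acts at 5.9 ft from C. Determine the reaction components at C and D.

C_x = 0, C_y = 173.9 lb, D_y = 1026 lb

Taking moments about C: D_y·6.9 − 1200·5.9 = 0 → D_y = 7080/6.9 = 1026.09 ≈ 1026 lb.
ΣF_y = 0: C_y + 1026.09 − 1200 = 0 → C_y = 173.9 lb.
ΣF_x = 0: no horizontal applied forces, so C_x = 0.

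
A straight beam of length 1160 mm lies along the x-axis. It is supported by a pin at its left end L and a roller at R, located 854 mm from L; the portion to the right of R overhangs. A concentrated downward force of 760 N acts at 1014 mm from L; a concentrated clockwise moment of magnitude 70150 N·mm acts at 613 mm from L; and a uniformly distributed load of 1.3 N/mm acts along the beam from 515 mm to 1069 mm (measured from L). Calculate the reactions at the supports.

L_x = 0, L_y = -172.2 N, R_y = 1652 N

Resultant of the distributed load: 1.3 × 554 = 720.2 N at 792 mm from L.
ΣM about L: R_y·854 − 760·1014 − 70150 − (1.3·554)·792 = 0 → R_y = 1411188.4/854 = 1652.45 ≈ 1652 N.
ΣF_y = 0: L_y + 1652.45 − 760 − 1.3·554 = 0 → L_y = -172.2 N.
ΣF_x = 0: no horizontal applied forces, so L_x = 0.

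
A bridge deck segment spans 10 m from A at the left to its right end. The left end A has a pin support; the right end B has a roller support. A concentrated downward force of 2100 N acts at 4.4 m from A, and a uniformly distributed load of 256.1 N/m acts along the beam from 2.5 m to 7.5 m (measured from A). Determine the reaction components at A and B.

A_x = 0, A_y = 1816 N, B_y = 1564 N

Resultant of the distributed load: 256.1 × 5 = 1280.5 N at 5 m from A.
ΣM about A: B_y·10 − 2100·4.4 − (256.1·5)·5 = 0 → B_y = 15642.5/10 = 1564.25 ≈ 1564 N.
ΣF_y = 0: A_y + 1564.25 − 2100 − 256.1·5 = 0 → A_y = 1816 N.
ΣF_x = 0: no horizontal applied forces, so A_x = 0.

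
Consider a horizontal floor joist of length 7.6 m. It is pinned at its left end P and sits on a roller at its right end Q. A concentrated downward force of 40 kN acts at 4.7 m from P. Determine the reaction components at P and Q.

P_x = 0, P_y = 15.26 kN, Q_y = 24.74 kN

Taking moments about P: Q_y·7.6 − 40·4.7 = 0 → Q_y = 188/7.6 = 24.7368 ≈ 24.74 kN.
ΣF_y = 0: P_y + 24.7368 − 40 = 0 → P_y = 15.26 kN.
ΣF_x = 0: no horizontal applied forces, so P_x = 0.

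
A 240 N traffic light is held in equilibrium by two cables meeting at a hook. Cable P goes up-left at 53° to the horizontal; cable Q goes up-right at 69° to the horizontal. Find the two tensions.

T_P = 101.4 N, T_Q = 170.3 N

ΣF_x = 0: −T_P·cos53° + T_Q·cos69° = 0 → T_Q = 1.67932·T_P.
ΣF_y = 0: T_P·sin53° + T_Q·sin69° = 240.
Substitute: T_P·(0.798636 + 1.67932·0.93358) = 240 → T_P = 101.419 ≈ 101.4 N.
Then T_Q = 1.67932 × 101.419 = 170.3 N.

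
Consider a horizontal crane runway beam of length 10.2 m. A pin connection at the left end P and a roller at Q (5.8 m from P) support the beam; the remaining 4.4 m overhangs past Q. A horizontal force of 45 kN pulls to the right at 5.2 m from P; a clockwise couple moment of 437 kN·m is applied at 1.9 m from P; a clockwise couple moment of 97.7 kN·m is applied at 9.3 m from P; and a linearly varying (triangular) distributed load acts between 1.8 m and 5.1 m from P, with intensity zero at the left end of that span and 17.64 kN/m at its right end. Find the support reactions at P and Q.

Resultant of the triangular load: ½ × 17.64 × 3.3 = 29.106 kN, acting at 4 m from P (one-third of the span from the peak).
Taking moments about P: Q_y·5.8 − 437 − 97.7 − (½·17.64·3.3)·4 = 0 → Q_y = 651.124/5.8 = 112.263 ≈ 112.3 kN.
ΣF_y = 0: P_y + 112.263 − ½·17.64·3.3 = 0 → P_y = -83.16 kN.
ΣF_x = 0: P_x + 45 = 0 → P_x = -45.00 kN.

P_x = -45.00 kN, P_y = -83.16 kN, Q_y = 112.3 kN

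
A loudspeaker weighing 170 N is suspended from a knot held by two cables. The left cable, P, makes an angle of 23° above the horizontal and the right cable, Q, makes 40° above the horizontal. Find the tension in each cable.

ΣF_x = 0: −T_P·cos23° + T_Q·cos40° = 0 → T_Q = 1.20163·T_P.
ΣF_y = 0: T_P·sin23° + T_Q·sin40° = 170.
Substitute: T_P·(0.390731 + 1.20163·0.642788) = 170 → T_P = 146.158 ≈ 146.2 N.
Then T_Q = 1.20163 × 146.158 = 175.6 N.

T_P = 146.2 N, T_Q = 175.6 N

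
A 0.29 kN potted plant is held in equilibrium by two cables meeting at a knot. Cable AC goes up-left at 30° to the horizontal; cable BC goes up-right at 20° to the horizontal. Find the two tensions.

T_AC = 0.3557 kN, T_BC = 0.3278 kN

ΣF_x = 0: −T_AC·cos30° + T_BC·cos20° = 0 → T_BC = 0.921605·T_AC.
ΣF_y = 0: T_AC·sin30° + T_BC·sin20° = 0.29.
Substitute: T_AC·(0.5 + 0.921605·0.34202) = 0.29 → T_AC = 0.355738 ≈ 0.3557 kN.
Then T_BC = 0.921605 × 0.355738 = 0.3278 kN.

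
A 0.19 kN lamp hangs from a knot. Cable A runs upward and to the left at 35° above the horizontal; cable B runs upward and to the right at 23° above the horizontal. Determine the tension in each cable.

ΣF_x = 0: −T_A·cos35° + T_B·cos23° = 0 → T_B = 0.889894·T_A.
ΣF_y = 0: T_A·sin35° + T_B·sin23° = 0.19.
Substitute: T_A·(0.573576 + 0.889894·0.390731) = 0.19 → T_A = 0.206234 ≈ 0.2062 kN.
Then T_B = 0.889894 × 0.206234 = 0.1835 kN.

T_A = 0.2062 kN, T_B = 0.1835 kN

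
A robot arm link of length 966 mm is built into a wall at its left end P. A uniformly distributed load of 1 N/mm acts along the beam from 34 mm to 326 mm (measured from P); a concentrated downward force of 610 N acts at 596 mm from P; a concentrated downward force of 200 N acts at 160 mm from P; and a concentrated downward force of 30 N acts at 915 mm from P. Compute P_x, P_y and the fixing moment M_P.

P_x = 0, P_y = 1132 N, M_P = 475600 N·mm

Resultant of the distributed load: 1 × 292 = 292 N at 180 mm from P.
ΣF_x = 0: P_x = 0.
ΣF_y = 0: P_y − 1·292 − 610 − 200 − 30 = 0 → P_y = 1132 N.
ΣM about P: M_P − (1·292)·180 − 610·596 − 200·160 − 30·915 = 0 → M_P = 475600 N·mm.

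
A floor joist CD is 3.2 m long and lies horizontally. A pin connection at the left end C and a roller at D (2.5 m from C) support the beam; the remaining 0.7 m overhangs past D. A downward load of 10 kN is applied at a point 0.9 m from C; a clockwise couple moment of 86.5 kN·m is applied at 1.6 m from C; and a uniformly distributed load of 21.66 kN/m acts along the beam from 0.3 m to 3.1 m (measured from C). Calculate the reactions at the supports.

Resultant of the distributed load: 21.66 × 2.8 = 60.648 kN at 1.7 m from C.
ΣM about C: D_y·2.5 − 10·0.9 − 86.5 − (21.66·2.8)·1.7 = 0 → D_y = 198.6016/2.5 = 79.4406 ≈ 79.44 kN.
ΣF_y = 0: C_y + 79.4406 − 10 − 21.66·2.8 = 0 → C_y = -8.793 kN.
ΣF_x = 0: no horizontal applied forces, so C_x = 0.

C_x = 0, C_y = -8.793 kN, D_y = 79.44 kN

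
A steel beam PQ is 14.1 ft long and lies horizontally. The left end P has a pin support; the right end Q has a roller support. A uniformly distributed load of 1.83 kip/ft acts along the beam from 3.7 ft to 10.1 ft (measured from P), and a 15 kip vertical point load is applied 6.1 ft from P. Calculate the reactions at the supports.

P_x = 0, P_y = 14.49 kip, Q_y = 12.22 kip

Resultant of the distributed load: 1.83 × 6.4 = 11.712 kip at 6.9 ft from P.
ΣM about P: Q_y·14.1 − (1.83·6.4)·6.9 − 15·6.1 = 0 → Q_y = 172.3128/14.1 = 12.2208 ≈ 12.22 kip.
ΣF_y = 0: P_y + 12.2208 − 1.83·6.4 − 15 = 0 → P_y = 14.49 kip.
ΣF_x = 0: no horizontal applied forces, so P_x = 0.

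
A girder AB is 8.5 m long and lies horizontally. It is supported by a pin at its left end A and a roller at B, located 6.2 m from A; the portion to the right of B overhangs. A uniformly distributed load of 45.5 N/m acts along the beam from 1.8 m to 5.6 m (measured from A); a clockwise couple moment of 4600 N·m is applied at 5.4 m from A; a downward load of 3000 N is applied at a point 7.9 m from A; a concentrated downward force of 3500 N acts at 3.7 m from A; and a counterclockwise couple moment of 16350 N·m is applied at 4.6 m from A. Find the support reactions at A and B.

Resultant of the distributed load: 45.5 × 3.8 = 172.9 N at 3.7 m from A.
Moments about A: B_y·6.2 − (45.5·3.8)·3.7 − 4600 − 3000·7.9 − 3500·3.7 + 16350 = 0 → B_y = 25539.73/6.2 = 4119.31 ≈ 4119 N.
ΣF_y = 0: A_y + 4119.31 − 45.5·3.8 − 3000 − 3500 = 0 → A_y = 2554 N.
ΣF_x = 0: no horizontal applied forces, so A_x = 0.

A_x = 0, A_y = 2554 N, B_y = 4119 N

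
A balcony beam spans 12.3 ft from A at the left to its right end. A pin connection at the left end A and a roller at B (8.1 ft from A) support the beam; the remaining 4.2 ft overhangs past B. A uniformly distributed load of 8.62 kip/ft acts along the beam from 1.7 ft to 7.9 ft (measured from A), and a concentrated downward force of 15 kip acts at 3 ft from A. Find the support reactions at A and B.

A_x = 0, A_y = 31.22 kip, B_y = 37.23 kip

Resultant of the distributed load: 8.62 × 6.2 = 53.444 kip at 4.8 ft from A.
ΣM about A: B_y·8.1 − (8.62·6.2)·4.8 − 15·3 = 0 → B_y = 301.5312/8.1 = 37.2261 ≈ 37.23 kip.
ΣF_y = 0: A_y + 37.2261 − 8.62·6.2 − 15 = 0 → A_y = 31.22 kip.
ΣF_x = 0: no horizontal applied forces, so A_x = 0.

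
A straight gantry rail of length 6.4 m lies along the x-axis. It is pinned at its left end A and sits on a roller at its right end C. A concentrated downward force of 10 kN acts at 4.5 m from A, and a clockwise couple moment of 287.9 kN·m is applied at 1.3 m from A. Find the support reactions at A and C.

Taking moments about A: C_y·6.4 − 10·4.5 − 287.9 = 0 → C_y = 332.9/6.4 = 52.0156 ≈ 52.02 kN.
ΣF_y = 0: A_y + 52.0156 − 10 = 0 → A_y = -42.02 kN.
ΣF_x = 0: no horizontal applied forces, so A_x = 0.

A_x = 0, A_y = -42.02 kN, C_y = 52.02 kN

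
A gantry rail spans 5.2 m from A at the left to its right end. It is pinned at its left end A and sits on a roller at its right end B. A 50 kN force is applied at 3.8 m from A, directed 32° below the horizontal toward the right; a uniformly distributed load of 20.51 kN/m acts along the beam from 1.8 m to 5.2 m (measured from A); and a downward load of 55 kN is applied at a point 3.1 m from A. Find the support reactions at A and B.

A_x = -42.40 kN, A_y = 52.14 kN, B_y = 99.09 kN

Resultant of the distributed load: 20.51 × 3.4 = 69.734 kN at 3.5 m from A.
Moments about A: B_y·5.2 − 50·sin32°·3.8 − (20.51·3.4)·3.5 − 55·3.1 = 0 → B_y = 515.254/5.2 = 99.0873 ≈ 99.09 kN.
ΣF_y = 0: A_y + 99.0873 − 50·sin32° − 20.51·3.4 − 55 = 0 → A_y = 52.14 kN.
ΣF_x = 0: A_x + 50·cos32° = 0 → A_x = -42.40 kN.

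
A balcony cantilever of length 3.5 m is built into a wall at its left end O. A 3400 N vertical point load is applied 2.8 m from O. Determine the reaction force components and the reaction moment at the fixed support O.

O_x = 0, O_y = 3400 N, M_O = 9520 N·m

ΣF_x = 0: O_x = 0.
ΣF_y = 0: O_y − 3400 = 0 → O_y = 3400 N.
ΣM about O: M_O − 3400·2.8 = 0 → M_O = 9520 N·m.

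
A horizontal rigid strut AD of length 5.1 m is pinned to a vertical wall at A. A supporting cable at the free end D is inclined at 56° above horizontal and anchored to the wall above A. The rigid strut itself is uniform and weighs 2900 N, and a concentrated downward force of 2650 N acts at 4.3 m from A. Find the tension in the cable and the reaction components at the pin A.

ΣM about A: T·sin56°·5.1 − 2900·2.55 − 2650·4.3 = 0 → T = 18790/(5.1·0.829038) = 4444.08 ≈ 4444 N.
ΣF_x = 0: A_x − T·cos56° = 0 → A_x = 4444.08 × 0.559193 = 2485 N.
ΣF_y = 0: A_y + T·sin56° − 2900 − 2650 = 0 → A_y = 5550 − 4444.08 × 0.829038 = 1866 N.

T = 4444 N, A_x = 2485 N, A_y = 1866 N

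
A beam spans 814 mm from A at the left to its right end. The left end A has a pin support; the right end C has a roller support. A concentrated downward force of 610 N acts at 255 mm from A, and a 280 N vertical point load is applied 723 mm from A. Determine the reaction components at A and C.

ΣM about A: C_y·814 − 610·255 − 280·723 = 0 → C_y = 357990/814 = 439.791 ≈ 439.8 N.
ΣF_y = 0: A_y + 439.791 − 610 − 280 = 0 → A_y = 450.2 N.
ΣF_x = 0: no horizontal applied forces, so A_x = 0.

A_x = 0, A_y = 450.2 N, C_y = 439.8 N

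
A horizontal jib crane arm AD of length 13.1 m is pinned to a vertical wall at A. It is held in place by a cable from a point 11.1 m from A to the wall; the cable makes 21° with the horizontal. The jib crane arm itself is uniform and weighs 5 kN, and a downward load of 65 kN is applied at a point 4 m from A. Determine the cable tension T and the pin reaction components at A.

ΣM about A: T·sin21°·11.1 − 5·6.55 − 65·4 = 0 → T = 292.75/(11.1·0.358368) = 73.5944 ≈ 73.59 kN.
ΣF_x = 0: A_x − T·cos21° = 0 → A_x = 73.5944 × 0.93358 = 68.71 kN.
ΣF_y = 0: A_y + T·sin21° − 5 − 65 = 0 → A_y = 70 − 73.5944 × 0.358368 = 43.63 kN.

T = 73.59 kN, A_x = 68.71 kN, A_y = 43.63 kN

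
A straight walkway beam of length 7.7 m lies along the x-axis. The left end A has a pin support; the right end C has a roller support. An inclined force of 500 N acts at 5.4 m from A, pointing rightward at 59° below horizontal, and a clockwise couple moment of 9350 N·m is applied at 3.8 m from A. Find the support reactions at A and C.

A_x = -257.5 N, A_y = -1086 N, C_y = 1515 N

ΣM about A: C_y·7.7 − 500·sin59°·5.4 − 9350 = 0 → C_y = 11664.4/7.7 = 1514.86 ≈ 1515 N.
ΣF_y = 0: A_y + 1514.86 − 500·sin59° = 0 → A_y = -1086 N.
ΣF_x = 0: A_x + 500·cos59° = 0 → A_x = -257.5 N.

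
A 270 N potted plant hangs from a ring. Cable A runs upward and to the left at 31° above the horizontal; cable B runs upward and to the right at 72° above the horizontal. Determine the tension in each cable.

T_A = 85.63 N, T_B = 237.5 N

ΣF_x = 0: −T_A·cos31° + T_B·cos72° = 0 → T_B = 2.77385·T_A.
ΣF_y = 0: T_A·sin31° + T_B·sin72° = 270.
Substitute: T_A·(0.515038 + 2.77385·0.951057) = 270 → T_A = 85.6293 ≈ 85.63 N.
Then T_B = 2.77385 × 85.6293 = 237.5 N.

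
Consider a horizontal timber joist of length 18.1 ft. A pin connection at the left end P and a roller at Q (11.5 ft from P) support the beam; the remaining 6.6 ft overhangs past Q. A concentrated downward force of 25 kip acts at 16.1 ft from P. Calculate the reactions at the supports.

P_x = 0, P_y = -10.00 kip, Q_y = 35.00 kip

ΣM about P: Q_y·11.5 − 25·16.1 = 0 → Q_y = 402.5/11.5 = 35.00 kip.
ΣF_y = 0: P_y + 35 − 25 = 0 → P_y = -10.00 kip.
ΣF_x = 0: no horizontal applied forces, so P_x = 0.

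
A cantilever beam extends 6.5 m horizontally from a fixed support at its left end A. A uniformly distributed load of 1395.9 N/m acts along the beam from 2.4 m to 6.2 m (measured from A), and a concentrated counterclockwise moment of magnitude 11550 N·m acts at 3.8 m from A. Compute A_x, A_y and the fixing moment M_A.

Resultant of the distributed load: 1395.9 × 3.8 = 5304.42 N at 4.3 m from A.
ΣF_x = 0: A_x = 0.
ΣF_y = 0: A_y − 1395.9·3.8 = 0 → A_y = 5304 N.
ΣM about A: M_A − (1395.9·3.8)·4.3 + 11550 = 0 → M_A = 11260 N·m.

A_x = 0, A_y = 5304 N, M_A = 11260 N·m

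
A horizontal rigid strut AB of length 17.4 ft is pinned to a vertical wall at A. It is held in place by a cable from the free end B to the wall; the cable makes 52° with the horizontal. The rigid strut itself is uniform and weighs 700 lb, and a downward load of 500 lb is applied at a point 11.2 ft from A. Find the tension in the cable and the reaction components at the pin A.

T = 852.6 lb, A_x = 524.9 lb, A_y = 528.2 lb

ΣM about A: T·sin52°·17.4 − 700·8.7 − 500·11.2 = 0 → T = 11690/(17.4·0.788011) = 852.576 ≈ 852.6 lb.
ΣF_x = 0: A_x − T·cos52° = 0 → A_x = 852.576 × 0.615661 = 524.9 lb.
ΣF_y = 0: A_y + T·sin52° − 700 − 500 = 0 → A_y = 1200 − 852.576 × 0.788011 = 528.2 lb.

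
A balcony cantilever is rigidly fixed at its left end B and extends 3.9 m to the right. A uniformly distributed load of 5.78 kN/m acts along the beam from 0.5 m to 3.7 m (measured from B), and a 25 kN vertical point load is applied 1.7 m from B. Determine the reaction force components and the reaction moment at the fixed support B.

B_x = 0, B_y = 43.50 kN, M_B = 81.34 kN·m

Resultant of the distributed load: 5.78 × 3.2 = 18.496 kN at 2.1 m from B.
ΣF_x = 0: B_x = 0.
ΣF_y = 0: B_y − 5.78·3.2 − 25 = 0 → B_y = 43.50 kN.
ΣM about B: M_B − (5.78·3.2)·2.1 − 25·1.7 = 0 → M_B = 81.34 kN·m.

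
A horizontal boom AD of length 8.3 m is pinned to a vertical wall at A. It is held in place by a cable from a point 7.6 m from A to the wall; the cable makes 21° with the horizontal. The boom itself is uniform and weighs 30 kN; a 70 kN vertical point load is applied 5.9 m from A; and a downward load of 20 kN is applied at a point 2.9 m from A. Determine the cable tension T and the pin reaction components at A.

T = 218.6 kN, A_x = 204.1 kN, A_y = 41.64 kN

ΣM about A: T·sin21°·7.6 − 30·4.15 − 70·5.9 − 20·2.9 = 0 → T = 595.5/(7.6·0.358368) = 218.645 ≈ 218.6 kN.
ΣF_x = 0: A_x − T·cos21° = 0 → A_x = 218.645 × 0.93358 = 204.1 kN.
ΣF_y = 0: A_y + T·sin21° − 30 − 70 − 20 = 0 → A_y = 120 − 218.645 × 0.358368 = 41.64 kN.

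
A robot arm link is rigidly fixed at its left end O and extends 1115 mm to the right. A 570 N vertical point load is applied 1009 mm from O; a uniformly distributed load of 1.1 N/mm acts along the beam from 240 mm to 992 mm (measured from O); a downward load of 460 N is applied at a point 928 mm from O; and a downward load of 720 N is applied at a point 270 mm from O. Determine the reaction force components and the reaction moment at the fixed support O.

Resultant of the distributed load: 1.1 × 752 = 827.2 N at 616 mm from O.
ΣF_x = 0: O_x = 0.
ΣF_y = 0: O_y − 570 − 1.1·752 − 460 − 720 = 0 → O_y = 2577 N.
ΣM about O: M_O − 570·1009 − (1.1·752)·616 − 460·928 − 720·270 = 0 → M_O = 1706000 N·mm.

O_x = 0, O_y = 2577 N, M_O = 1706000 N·mm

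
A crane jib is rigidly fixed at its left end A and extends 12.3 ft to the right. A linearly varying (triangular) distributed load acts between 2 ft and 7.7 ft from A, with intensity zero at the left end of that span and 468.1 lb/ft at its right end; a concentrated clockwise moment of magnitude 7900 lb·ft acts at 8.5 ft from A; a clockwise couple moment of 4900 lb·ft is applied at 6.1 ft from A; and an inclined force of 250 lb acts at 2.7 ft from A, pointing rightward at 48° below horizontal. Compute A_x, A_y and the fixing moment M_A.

Resultant of the triangular load: ½ × 468.1 × 5.7 = 1334.085 lb, acting at 5.8 ft from A (one-third of the span from the peak).
ΣF_x = 0: A_x + 250·cos48° = 0 → A_x = -167.3 lb.
ΣF_y = 0: A_y − ½·468.1·5.7 − 250·sin48° = 0 → A_y = 1520 lb.
ΣM about A: M_A − (½·468.1·5.7)·5.8 − 7900 − 4900 − 250·sin48°·2.7 = 0 → M_A = 21040 lb·ft.

A_x = -167.3 lb, A_y = 1520 lb, M_A = 21040 lb·ft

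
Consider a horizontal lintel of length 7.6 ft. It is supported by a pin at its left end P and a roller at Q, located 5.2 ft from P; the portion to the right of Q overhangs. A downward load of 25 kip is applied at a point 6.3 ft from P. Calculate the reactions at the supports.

ΣM about P: Q_y·5.2 − 25·6.3 = 0 → Q_y = 157.5/5.2 = 30.2885 ≈ 30.29 kip.
ΣF_y = 0: P_y + 30.2885 − 25 = 0 → P_y = -5.288 kip.
ΣF_x = 0: no horizontal applied forces, so P_x = 0.

P_x = 0, P_y = -5.288 kip, Q_y = 30.29 kip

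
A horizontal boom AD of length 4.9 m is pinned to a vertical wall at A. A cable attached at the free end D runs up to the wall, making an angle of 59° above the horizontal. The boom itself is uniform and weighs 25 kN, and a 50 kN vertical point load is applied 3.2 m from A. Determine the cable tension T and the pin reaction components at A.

ΣM about A: T·sin59°·4.9 − 25·2.45 − 50·3.2 = 0 → T = 221.25/(4.9·0.857167) = 52.6771 ≈ 52.68 kN.
ΣF_x = 0: A_x − T·cos59° = 0 → A_x = 52.6771 × 0.515038 = 27.13 kN.
ΣF_y = 0: A_y + T·sin59° − 25 − 50 = 0 → A_y = 75 − 52.6771 × 0.857167 = 29.85 kN.

T = 52.68 kN, A_x = 27.13 kN, A_y = 29.85 kN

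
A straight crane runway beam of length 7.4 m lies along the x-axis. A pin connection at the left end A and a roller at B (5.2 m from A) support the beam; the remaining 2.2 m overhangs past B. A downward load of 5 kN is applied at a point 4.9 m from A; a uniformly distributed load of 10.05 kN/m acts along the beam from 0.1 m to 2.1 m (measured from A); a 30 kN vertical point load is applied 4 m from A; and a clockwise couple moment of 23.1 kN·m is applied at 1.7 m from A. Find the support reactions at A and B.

Resultant of the distributed load: 10.05 × 2 = 20.1 kN at 1.1 m from A.
Taking moments about A: B_y·5.2 − 5·4.9 − (10.05·2)·1.1 − 30·4 − 23.1 = 0 → B_y = 189.71/5.2 = 36.4827 ≈ 36.48 kN.
ΣF_y = 0: A_y + 36.4827 − 5 − 10.05·2 − 30 = 0 → A_y = 18.62 kN.
ΣF_x = 0: no horizontal applied forces, so A_x = 0.

A_x = 0, A_y = 18.62 kN, B_y = 36.48 kN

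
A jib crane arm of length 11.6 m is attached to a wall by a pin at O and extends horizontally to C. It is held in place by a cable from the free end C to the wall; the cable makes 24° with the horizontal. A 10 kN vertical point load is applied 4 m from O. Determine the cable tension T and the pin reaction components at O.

ΣM about O: T·sin24°·11.6 − 10·4 = 0 → T = 40/(11.6·0.406737) = 8.4779 ≈ 8.478 kN.
ΣF_x = 0: O_x − T·cos24° = 0 → O_x = 8.4779 × 0.913545 = 7.745 kN.
ΣF_y = 0: O_y + T·sin24° − 10 = 0 → O_y = 10 − 8.4779 × 0.406737 = 6.552 kN.

T = 8.478 kN, O_x = 7.745 kN, O_y = 6.552 kN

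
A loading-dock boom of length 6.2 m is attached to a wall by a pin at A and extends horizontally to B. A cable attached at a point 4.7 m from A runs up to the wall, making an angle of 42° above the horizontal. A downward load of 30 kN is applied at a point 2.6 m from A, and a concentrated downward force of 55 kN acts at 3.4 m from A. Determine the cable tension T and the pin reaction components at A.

T = 84.26 kN, A_x = 62.62 kN, A_y = 28.62 kN

ΣM about A: T·sin42°·4.7 − 30·2.6 − 55·3.4 = 0 → T = 265/(4.7·0.669131) = 84.263 ≈ 84.26 kN.
ΣF_x = 0: A_x − T·cos42° = 0 → A_x = 84.263 × 0.743145 = 62.62 kN.
ΣF_y = 0: A_y + T·sin42° − 30 − 55 = 0 → A_y = 85 − 84.263 × 0.669131 = 28.62 kN.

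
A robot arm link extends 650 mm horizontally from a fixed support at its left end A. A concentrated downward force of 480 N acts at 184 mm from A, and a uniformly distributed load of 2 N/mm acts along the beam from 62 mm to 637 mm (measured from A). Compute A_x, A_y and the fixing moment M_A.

Resultant of the distributed load: 2 × 575 = 1150 N at 349.5 mm from A.
ΣF_x = 0: A_x = 0.
ΣF_y = 0: A_y − 480 − 2·575 = 0 → A_y = 1630 N.
ΣM about A: M_A − 480·184 − (2·575)·349.5 = 0 → M_A = 490200 N·mm.

A_x = 0, A_y = 1630 N, M_A = 490200 N·mm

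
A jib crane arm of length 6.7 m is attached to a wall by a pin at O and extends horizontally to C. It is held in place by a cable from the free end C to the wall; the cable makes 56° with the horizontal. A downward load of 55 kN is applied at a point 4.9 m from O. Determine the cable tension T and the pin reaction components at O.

ΣM about O: T·sin56°·6.7 − 55·4.9 = 0 → T = 269.5/(6.7·0.829038) = 48.5187 ≈ 48.52 kN.
ΣF_x = 0: O_x − T·cos56° = 0 → O_x = 48.5187 × 0.559193 = 27.13 kN.
ΣF_y = 0: O_y + T·sin56° − 55 = 0 → O_y = 55 − 48.5187 × 0.829038 = 14.78 kN.

T = 48.52 kN, O_x = 27.13 kN, O_y = 14.78 kN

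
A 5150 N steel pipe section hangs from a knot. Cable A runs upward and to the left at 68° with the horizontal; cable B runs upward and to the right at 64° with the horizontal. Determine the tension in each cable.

ΣF_x = 0: −T_A·cos68° + T_B·cos64° = 0 → T_B = 0.854542·T_A.
ΣF_y = 0: T_A·sin68° + T_B·sin64° = 5150.
Substitute: T_A·(0.927184 + 0.854542·0.898794) = 5150 → T_A = 3037.92 ≈ 3038 N.
Then T_B = 0.854542 × 3037.92 = 2596 N.

T_A = 3038 N, T_B = 2596 N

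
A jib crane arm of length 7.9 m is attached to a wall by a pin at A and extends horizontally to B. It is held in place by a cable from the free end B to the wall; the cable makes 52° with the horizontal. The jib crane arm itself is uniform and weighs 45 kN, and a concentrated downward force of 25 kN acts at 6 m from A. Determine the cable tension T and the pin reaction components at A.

ΣM about A: T·sin52°·7.9 − 45·3.95 − 25·6 = 0 → T = 327.75/(7.9·0.788011) = 52.6482 ≈ 52.65 kN.
ΣF_x = 0: A_x − T·cos52° = 0 → A_x = 52.6482 × 0.615661 = 32.41 kN.
ΣF_y = 0: A_y + T·sin52° − 45 − 25 = 0 → A_y = 70 − 52.6482 × 0.788011 = 28.51 kN.

T = 52.65 kN, A_x = 32.41 kN, A_y = 28.51 kN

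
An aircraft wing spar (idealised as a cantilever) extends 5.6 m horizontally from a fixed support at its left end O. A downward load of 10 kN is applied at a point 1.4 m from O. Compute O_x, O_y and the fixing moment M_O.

O_x = 0, O_y = 10.00 kN, M_O = 14.00 kN·m

ΣF_x = 0: O_x = 0.
ΣF_y = 0: O_y − 10 = 0 → O_y = 10.00 kN.
ΣM about O: M_O − 10·1.4 = 0 → M_O = 14.00 kN·m.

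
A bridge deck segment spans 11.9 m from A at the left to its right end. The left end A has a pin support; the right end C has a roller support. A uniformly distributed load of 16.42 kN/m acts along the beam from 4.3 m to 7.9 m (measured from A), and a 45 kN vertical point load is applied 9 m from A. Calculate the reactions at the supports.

Resultant of the distributed load: 16.42 × 3.6 = 59.112 kN at 6.1 m from A.
ΣM about A: C_y·11.9 − (16.42·3.6)·6.1 − 45·9 = 0 → C_y = 765.5832/11.9 = 64.3347 ≈ 64.33 kN.
ΣF_y = 0: A_y + 64.3347 − 16.42·3.6 − 45 = 0 → A_y = 39.78 kN.
ΣF_x = 0: no horizontal applied forces, so A_x = 0.

A_x = 0, A_y = 39.78 kN, C_y = 64.33 kN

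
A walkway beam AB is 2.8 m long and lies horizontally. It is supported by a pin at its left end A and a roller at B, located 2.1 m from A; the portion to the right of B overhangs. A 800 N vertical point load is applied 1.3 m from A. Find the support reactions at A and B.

A_x = 0, A_y = 304.8 N, B_y = 495.2 N

ΣM about A: B_y·2.1 − 800·1.3 = 0 → B_y = 1040/2.1 = 495.238 ≈ 495.2 N.
ΣF_y = 0: A_y + 495.238 − 800 = 0 → A_y = 304.8 N.
ΣF_x = 0: no horizontal applied forces, so A_x = 0.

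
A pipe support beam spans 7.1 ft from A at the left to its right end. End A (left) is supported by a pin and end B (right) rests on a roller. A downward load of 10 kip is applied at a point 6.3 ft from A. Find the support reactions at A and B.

A_x = 0, A_y = 1.127 kip, B_y = 8.873 kip

ΣM about A: B_y·7.1 − 10·6.3 = 0 → B_y = 63/7.1 = 8.87324 ≈ 8.873 kip.
ΣF_y = 0: A_y + 8.87324 − 10 = 0 → A_y = 1.127 kip.
ΣF_x = 0: no horizontal applied forces, so A_x = 0.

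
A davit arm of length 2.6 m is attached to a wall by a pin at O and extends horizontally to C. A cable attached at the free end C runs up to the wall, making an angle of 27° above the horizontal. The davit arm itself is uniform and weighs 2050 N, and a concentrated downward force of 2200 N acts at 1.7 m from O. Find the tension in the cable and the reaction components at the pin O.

ΣM about O: T·sin27°·2.6 − 2050·1.3 − 2200·1.7 = 0 → T = 6405/(2.6·0.45399) = 5426.25 ≈ 5426 N.
ΣF_x = 0: O_x − T·cos27° = 0 → O_x = 5426.25 × 0.891007 = 4835 N.
ΣF_y = 0: O_y + T·sin27° − 2050 − 2200 = 0 → O_y = 4250 − 5426.25 × 0.45399 = 1787 N.

T = 5426 N, O_x = 4835 N, O_y = 1787 N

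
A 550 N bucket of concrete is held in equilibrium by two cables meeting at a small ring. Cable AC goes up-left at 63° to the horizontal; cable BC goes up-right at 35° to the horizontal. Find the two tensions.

T_AC = 455.0 N, T_BC = 252.1 N

ΣF_x = 0: −T_AC·cos63° + T_BC·cos35° = 0 → T_BC = 0.55422·T_AC.
ΣF_y = 0: T_AC·sin63° + T_BC·sin35° = 550.
Substitute: T_AC·(0.891007 + 0.55422·0.573576) = 550 → T_AC = 454.961 ≈ 455.0 N.
Then T_BC = 0.55422 × 454.961 = 252.1 N.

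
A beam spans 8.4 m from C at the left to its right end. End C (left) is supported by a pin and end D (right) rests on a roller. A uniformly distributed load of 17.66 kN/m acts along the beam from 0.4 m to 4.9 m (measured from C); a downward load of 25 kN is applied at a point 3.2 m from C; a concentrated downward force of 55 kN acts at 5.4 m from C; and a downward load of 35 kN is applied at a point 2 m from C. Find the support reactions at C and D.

C_x = 0, C_y = 116.2 kN, D_y = 78.29 kN

Resultant of the distributed load: 17.66 × 4.5 = 79.47 kN at 2.65 m from C.
ΣM about C: D_y·8.4 − (17.66·4.5)·2.65 − 25·3.2 − 55·5.4 − 35·2 = 0 → D_y = 657.5955/8.4 = 78.2852 ≈ 78.29 kN.
ΣF_y = 0: C_y + 78.2852 − 17.66·4.5 − 25 − 55 − 35 = 0 → C_y = 116.2 kN.
ΣF_x = 0: no horizontal applied forces, so C_x = 0.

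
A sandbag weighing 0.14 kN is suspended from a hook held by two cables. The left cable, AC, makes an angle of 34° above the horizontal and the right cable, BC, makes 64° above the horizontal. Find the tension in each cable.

T_AC = 0.06198 kN, T_BC = 0.1172 kN

ΣF_x = 0: −T_AC·cos34° + T_BC·cos64° = 0 → T_BC = 1.89118·T_AC.
ΣF_y = 0: T_AC·sin34° + T_BC·sin64° = 0.14.
Substitute: T_AC·(0.559193 + 1.89118·0.898794) = 0.14 → T_AC = 0.061975 ≈ 0.06198 kN.
Then T_BC = 1.89118 × 0.061975 = 0.1172 kN.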